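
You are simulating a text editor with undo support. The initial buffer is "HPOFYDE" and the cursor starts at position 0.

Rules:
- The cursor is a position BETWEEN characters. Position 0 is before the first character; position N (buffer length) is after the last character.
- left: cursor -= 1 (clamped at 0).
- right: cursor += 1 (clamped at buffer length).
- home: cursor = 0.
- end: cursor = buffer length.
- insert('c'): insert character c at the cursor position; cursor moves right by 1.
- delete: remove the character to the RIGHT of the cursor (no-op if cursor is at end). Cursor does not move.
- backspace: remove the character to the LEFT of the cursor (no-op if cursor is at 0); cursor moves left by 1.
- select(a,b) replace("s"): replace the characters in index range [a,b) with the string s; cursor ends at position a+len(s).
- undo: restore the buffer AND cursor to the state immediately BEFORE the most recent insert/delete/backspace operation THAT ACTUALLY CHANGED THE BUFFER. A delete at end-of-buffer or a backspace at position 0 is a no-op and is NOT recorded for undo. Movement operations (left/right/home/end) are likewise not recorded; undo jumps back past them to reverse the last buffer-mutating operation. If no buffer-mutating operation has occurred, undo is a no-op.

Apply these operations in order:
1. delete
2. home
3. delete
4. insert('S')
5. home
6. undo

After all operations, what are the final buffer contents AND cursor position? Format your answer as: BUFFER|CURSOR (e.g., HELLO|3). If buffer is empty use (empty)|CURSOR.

After op 1 (delete): buf='POFYDE' cursor=0
After op 2 (home): buf='POFYDE' cursor=0
After op 3 (delete): buf='OFYDE' cursor=0
After op 4 (insert('S')): buf='SOFYDE' cursor=1
After op 5 (home): buf='SOFYDE' cursor=0
After op 6 (undo): buf='OFYDE' cursor=0

Answer: OFYDE|0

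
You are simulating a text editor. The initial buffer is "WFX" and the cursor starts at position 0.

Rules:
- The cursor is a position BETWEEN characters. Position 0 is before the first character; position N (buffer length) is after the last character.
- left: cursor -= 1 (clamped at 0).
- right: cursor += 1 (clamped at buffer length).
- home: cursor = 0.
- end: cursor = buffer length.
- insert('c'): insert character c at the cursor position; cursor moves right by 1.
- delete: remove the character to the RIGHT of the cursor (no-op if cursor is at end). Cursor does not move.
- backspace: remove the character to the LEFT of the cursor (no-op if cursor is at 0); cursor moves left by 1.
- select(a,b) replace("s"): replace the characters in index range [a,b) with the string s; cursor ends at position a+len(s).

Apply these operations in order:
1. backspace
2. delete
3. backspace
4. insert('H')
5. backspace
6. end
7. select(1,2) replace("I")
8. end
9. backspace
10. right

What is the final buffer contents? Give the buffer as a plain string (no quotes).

After op 1 (backspace): buf='WFX' cursor=0
After op 2 (delete): buf='FX' cursor=0
After op 3 (backspace): buf='FX' cursor=0
After op 4 (insert('H')): buf='HFX' cursor=1
After op 5 (backspace): buf='FX' cursor=0
After op 6 (end): buf='FX' cursor=2
After op 7 (select(1,2) replace("I")): buf='FI' cursor=2
After op 8 (end): buf='FI' cursor=2
After op 9 (backspace): buf='F' cursor=1
After op 10 (right): buf='F' cursor=1

Answer: F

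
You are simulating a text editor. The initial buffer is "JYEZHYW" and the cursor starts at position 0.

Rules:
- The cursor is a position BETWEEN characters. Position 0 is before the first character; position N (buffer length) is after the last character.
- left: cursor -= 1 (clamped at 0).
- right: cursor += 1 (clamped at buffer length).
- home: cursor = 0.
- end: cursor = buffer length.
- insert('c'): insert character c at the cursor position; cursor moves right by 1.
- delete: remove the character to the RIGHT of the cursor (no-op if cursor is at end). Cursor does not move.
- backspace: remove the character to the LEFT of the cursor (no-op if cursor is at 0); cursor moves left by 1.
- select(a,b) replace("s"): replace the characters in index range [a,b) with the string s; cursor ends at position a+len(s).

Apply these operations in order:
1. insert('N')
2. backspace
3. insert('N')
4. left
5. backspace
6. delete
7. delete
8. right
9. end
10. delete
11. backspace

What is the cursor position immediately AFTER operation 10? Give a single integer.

After op 1 (insert('N')): buf='NJYEZHYW' cursor=1
After op 2 (backspace): buf='JYEZHYW' cursor=0
After op 3 (insert('N')): buf='NJYEZHYW' cursor=1
After op 4 (left): buf='NJYEZHYW' cursor=0
After op 5 (backspace): buf='NJYEZHYW' cursor=0
After op 6 (delete): buf='JYEZHYW' cursor=0
After op 7 (delete): buf='YEZHYW' cursor=0
After op 8 (right): buf='YEZHYW' cursor=1
After op 9 (end): buf='YEZHYW' cursor=6
After op 10 (delete): buf='YEZHYW' cursor=6

Answer: 6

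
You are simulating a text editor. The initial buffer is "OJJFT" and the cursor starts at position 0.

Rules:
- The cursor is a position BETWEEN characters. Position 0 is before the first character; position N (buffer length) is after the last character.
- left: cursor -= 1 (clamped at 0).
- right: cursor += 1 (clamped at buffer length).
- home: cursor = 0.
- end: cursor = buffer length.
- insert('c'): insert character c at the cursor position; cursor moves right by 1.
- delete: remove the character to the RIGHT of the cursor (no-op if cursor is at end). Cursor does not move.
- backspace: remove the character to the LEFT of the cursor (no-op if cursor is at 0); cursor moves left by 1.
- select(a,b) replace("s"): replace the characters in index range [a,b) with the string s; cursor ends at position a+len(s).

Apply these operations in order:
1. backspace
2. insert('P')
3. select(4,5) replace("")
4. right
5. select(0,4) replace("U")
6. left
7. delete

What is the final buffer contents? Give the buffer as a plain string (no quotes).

Answer: T

Derivation:
After op 1 (backspace): buf='OJJFT' cursor=0
After op 2 (insert('P')): buf='POJJFT' cursor=1
After op 3 (select(4,5) replace("")): buf='POJJT' cursor=4
After op 4 (right): buf='POJJT' cursor=5
After op 5 (select(0,4) replace("U")): buf='UT' cursor=1
After op 6 (left): buf='UT' cursor=0
After op 7 (delete): buf='T' cursor=0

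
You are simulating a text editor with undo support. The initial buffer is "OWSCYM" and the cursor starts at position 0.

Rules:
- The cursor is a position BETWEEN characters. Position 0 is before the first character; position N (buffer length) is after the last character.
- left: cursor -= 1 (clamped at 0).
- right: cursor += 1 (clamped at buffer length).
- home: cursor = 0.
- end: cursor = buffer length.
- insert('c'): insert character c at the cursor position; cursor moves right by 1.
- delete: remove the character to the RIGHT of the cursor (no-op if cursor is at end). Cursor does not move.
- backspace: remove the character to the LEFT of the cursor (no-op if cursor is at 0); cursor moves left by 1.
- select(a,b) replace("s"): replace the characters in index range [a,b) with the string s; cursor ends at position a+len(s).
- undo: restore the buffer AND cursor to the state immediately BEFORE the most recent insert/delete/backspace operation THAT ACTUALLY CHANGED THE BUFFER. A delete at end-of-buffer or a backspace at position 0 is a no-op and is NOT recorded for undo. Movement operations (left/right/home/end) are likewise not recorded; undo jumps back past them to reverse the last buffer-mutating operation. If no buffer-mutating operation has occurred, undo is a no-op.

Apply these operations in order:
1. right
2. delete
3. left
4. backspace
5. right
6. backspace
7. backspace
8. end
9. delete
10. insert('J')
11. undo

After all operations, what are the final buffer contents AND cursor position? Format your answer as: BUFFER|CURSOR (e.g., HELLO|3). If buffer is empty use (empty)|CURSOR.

Answer: SCYM|4

Derivation:
After op 1 (right): buf='OWSCYM' cursor=1
After op 2 (delete): buf='OSCYM' cursor=1
After op 3 (left): buf='OSCYM' cursor=0
After op 4 (backspace): buf='OSCYM' cursor=0
After op 5 (right): buf='OSCYM' cursor=1
After op 6 (backspace): buf='SCYM' cursor=0
After op 7 (backspace): buf='SCYM' cursor=0
After op 8 (end): buf='SCYM' cursor=4
After op 9 (delete): buf='SCYM' cursor=4
After op 10 (insert('J')): buf='SCYMJ' cursor=5
After op 11 (undo): buf='SCYM' cursor=4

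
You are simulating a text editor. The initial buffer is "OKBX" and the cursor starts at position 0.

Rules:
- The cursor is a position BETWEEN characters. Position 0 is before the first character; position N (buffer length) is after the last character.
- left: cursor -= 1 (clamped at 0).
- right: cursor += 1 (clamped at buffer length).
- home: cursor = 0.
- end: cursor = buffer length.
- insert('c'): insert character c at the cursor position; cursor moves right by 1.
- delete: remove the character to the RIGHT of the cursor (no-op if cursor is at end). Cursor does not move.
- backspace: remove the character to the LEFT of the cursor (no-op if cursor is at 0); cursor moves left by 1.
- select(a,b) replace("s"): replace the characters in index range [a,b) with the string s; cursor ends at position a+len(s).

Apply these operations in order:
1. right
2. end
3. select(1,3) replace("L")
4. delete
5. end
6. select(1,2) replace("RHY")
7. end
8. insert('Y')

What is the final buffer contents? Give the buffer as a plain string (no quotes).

Answer: ORHYY

Derivation:
After op 1 (right): buf='OKBX' cursor=1
After op 2 (end): buf='OKBX' cursor=4
After op 3 (select(1,3) replace("L")): buf='OLX' cursor=2
After op 4 (delete): buf='OL' cursor=2
After op 5 (end): buf='OL' cursor=2
After op 6 (select(1,2) replace("RHY")): buf='ORHY' cursor=4
After op 7 (end): buf='ORHY' cursor=4
After op 8 (insert('Y')): buf='ORHYY' cursor=5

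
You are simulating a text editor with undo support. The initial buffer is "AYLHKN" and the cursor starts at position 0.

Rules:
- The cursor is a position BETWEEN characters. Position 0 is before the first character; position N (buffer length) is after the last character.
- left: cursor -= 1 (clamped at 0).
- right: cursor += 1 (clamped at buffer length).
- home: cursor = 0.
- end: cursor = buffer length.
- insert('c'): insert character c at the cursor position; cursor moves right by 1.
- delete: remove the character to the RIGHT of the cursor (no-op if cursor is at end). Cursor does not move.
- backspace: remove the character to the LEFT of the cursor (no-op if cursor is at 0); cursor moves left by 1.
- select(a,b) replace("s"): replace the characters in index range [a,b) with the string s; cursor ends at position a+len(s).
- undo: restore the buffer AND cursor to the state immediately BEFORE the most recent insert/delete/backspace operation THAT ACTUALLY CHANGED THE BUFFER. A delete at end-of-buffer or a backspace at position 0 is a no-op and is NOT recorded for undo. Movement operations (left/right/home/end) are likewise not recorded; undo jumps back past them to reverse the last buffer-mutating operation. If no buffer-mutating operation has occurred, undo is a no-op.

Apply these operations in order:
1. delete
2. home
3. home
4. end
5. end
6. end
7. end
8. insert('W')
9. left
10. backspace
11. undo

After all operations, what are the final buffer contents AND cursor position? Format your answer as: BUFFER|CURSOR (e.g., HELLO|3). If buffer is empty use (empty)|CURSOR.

After op 1 (delete): buf='YLHKN' cursor=0
After op 2 (home): buf='YLHKN' cursor=0
After op 3 (home): buf='YLHKN' cursor=0
After op 4 (end): buf='YLHKN' cursor=5
After op 5 (end): buf='YLHKN' cursor=5
After op 6 (end): buf='YLHKN' cursor=5
After op 7 (end): buf='YLHKN' cursor=5
After op 8 (insert('W')): buf='YLHKNW' cursor=6
After op 9 (left): buf='YLHKNW' cursor=5
After op 10 (backspace): buf='YLHKW' cursor=4
After op 11 (undo): buf='YLHKNW' cursor=5

Answer: YLHKNW|5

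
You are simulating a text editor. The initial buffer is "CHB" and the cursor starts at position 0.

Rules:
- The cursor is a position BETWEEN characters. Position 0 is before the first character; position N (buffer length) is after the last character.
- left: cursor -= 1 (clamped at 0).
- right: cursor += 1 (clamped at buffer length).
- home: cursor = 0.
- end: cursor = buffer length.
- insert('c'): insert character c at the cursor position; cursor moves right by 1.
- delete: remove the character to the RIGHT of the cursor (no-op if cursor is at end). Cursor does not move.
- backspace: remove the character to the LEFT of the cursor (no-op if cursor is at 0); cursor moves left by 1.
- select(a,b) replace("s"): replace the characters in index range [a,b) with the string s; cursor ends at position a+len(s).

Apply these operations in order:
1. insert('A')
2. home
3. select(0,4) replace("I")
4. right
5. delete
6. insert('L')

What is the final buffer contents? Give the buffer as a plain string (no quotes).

Answer: IL

Derivation:
After op 1 (insert('A')): buf='ACHB' cursor=1
After op 2 (home): buf='ACHB' cursor=0
After op 3 (select(0,4) replace("I")): buf='I' cursor=1
After op 4 (right): buf='I' cursor=1
After op 5 (delete): buf='I' cursor=1
After op 6 (insert('L')): buf='IL' cursor=2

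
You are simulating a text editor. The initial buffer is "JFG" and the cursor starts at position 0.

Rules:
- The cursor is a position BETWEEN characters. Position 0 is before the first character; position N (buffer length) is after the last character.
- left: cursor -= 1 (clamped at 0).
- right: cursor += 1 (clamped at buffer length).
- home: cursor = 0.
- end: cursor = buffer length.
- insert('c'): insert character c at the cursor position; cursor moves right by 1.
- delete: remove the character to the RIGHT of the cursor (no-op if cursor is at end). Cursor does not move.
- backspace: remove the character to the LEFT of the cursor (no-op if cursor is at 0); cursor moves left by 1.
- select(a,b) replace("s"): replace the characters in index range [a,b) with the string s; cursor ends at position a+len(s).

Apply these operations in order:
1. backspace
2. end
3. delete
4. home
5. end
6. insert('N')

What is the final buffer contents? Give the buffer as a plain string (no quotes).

After op 1 (backspace): buf='JFG' cursor=0
After op 2 (end): buf='JFG' cursor=3
After op 3 (delete): buf='JFG' cursor=3
After op 4 (home): buf='JFG' cursor=0
After op 5 (end): buf='JFG' cursor=3
After op 6 (insert('N')): buf='JFGN' cursor=4

Answer: JFGN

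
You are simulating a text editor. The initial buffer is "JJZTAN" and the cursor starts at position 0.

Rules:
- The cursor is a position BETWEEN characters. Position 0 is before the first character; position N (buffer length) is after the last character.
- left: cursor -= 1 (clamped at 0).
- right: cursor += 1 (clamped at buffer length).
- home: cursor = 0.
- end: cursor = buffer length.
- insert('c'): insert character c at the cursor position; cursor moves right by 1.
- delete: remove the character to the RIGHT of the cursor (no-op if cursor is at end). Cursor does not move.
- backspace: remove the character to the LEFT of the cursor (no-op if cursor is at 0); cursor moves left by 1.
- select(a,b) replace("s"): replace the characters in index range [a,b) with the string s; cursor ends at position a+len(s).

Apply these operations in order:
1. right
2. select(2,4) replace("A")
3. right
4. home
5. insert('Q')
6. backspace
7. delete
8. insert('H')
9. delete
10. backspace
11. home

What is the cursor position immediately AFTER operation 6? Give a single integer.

Answer: 0

Derivation:
After op 1 (right): buf='JJZTAN' cursor=1
After op 2 (select(2,4) replace("A")): buf='JJAAN' cursor=3
After op 3 (right): buf='JJAAN' cursor=4
After op 4 (home): buf='JJAAN' cursor=0
After op 5 (insert('Q')): buf='QJJAAN' cursor=1
After op 6 (backspace): buf='JJAAN' cursor=0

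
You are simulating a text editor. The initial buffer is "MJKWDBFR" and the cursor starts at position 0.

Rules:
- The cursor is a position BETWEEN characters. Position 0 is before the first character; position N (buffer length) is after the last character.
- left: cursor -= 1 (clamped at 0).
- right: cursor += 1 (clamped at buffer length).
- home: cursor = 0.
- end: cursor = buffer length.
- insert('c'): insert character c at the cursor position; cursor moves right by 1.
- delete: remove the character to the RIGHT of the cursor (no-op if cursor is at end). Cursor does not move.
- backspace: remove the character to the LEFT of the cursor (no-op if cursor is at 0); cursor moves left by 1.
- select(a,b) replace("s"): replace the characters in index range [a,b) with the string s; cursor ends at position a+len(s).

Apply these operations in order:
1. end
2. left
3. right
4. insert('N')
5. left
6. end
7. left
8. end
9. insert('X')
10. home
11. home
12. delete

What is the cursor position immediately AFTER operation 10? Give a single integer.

Answer: 0

Derivation:
After op 1 (end): buf='MJKWDBFR' cursor=8
After op 2 (left): buf='MJKWDBFR' cursor=7
After op 3 (right): buf='MJKWDBFR' cursor=8
After op 4 (insert('N')): buf='MJKWDBFRN' cursor=9
After op 5 (left): buf='MJKWDBFRN' cursor=8
After op 6 (end): buf='MJKWDBFRN' cursor=9
After op 7 (left): buf='MJKWDBFRN' cursor=8
After op 8 (end): buf='MJKWDBFRN' cursor=9
After op 9 (insert('X')): buf='MJKWDBFRNX' cursor=10
After op 10 (home): buf='MJKWDBFRNX' cursor=0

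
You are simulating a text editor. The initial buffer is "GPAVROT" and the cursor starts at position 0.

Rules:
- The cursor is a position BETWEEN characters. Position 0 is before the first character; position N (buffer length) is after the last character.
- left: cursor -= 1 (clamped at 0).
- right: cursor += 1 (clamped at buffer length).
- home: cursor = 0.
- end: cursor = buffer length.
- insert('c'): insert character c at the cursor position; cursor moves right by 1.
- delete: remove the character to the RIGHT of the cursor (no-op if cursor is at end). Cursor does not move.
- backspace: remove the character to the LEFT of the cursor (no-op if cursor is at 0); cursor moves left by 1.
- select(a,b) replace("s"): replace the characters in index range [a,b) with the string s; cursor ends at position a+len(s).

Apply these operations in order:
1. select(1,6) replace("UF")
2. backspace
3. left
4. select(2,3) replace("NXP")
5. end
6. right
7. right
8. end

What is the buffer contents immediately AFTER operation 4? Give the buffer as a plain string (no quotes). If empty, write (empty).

Answer: GUNXP

Derivation:
After op 1 (select(1,6) replace("UF")): buf='GUFT' cursor=3
After op 2 (backspace): buf='GUT' cursor=2
After op 3 (left): buf='GUT' cursor=1
After op 4 (select(2,3) replace("NXP")): buf='GUNXP' cursor=5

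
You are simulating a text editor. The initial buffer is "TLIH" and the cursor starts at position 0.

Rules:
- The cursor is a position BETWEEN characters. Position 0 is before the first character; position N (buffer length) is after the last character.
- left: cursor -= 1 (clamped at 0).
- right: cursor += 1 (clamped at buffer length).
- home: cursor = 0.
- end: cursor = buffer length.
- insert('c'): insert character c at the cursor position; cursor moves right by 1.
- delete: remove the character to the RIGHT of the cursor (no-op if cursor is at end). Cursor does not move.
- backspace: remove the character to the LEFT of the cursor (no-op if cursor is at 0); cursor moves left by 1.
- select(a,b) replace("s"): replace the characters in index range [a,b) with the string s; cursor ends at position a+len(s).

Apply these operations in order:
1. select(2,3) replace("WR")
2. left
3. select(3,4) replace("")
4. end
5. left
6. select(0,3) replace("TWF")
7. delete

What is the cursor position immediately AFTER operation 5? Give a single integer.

Answer: 3

Derivation:
After op 1 (select(2,3) replace("WR")): buf='TLWRH' cursor=4
After op 2 (left): buf='TLWRH' cursor=3
After op 3 (select(3,4) replace("")): buf='TLWH' cursor=3
After op 4 (end): buf='TLWH' cursor=4
After op 5 (left): buf='TLWH' cursor=3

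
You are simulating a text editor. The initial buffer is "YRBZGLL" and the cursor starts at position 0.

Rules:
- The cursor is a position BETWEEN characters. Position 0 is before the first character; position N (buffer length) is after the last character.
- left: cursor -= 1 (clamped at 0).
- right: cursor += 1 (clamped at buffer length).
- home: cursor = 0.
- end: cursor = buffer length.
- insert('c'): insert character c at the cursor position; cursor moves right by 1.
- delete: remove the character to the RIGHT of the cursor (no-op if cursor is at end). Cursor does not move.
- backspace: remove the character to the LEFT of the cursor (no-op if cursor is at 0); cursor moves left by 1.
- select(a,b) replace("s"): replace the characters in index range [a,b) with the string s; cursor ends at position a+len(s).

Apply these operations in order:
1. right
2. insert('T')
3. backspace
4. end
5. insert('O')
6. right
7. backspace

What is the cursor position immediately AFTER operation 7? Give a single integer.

After op 1 (right): buf='YRBZGLL' cursor=1
After op 2 (insert('T')): buf='YTRBZGLL' cursor=2
After op 3 (backspace): buf='YRBZGLL' cursor=1
After op 4 (end): buf='YRBZGLL' cursor=7
After op 5 (insert('O')): buf='YRBZGLLO' cursor=8
After op 6 (right): buf='YRBZGLLO' cursor=8
After op 7 (backspace): buf='YRBZGLL' cursor=7

Answer: 7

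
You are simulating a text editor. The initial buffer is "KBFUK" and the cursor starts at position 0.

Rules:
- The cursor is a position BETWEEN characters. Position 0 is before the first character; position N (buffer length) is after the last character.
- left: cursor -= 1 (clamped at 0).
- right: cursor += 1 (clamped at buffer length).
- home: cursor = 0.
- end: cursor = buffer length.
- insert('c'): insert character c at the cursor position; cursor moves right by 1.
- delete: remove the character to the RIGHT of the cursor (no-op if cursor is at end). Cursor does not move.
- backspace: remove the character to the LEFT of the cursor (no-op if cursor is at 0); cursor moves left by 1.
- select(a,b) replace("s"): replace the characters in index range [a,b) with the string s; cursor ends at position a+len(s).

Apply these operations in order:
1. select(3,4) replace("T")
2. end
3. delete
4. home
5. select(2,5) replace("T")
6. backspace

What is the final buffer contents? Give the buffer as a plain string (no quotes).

After op 1 (select(3,4) replace("T")): buf='KBFTK' cursor=4
After op 2 (end): buf='KBFTK' cursor=5
After op 3 (delete): buf='KBFTK' cursor=5
After op 4 (home): buf='KBFTK' cursor=0
After op 5 (select(2,5) replace("T")): buf='KBT' cursor=3
After op 6 (backspace): buf='KB' cursor=2

Answer: KB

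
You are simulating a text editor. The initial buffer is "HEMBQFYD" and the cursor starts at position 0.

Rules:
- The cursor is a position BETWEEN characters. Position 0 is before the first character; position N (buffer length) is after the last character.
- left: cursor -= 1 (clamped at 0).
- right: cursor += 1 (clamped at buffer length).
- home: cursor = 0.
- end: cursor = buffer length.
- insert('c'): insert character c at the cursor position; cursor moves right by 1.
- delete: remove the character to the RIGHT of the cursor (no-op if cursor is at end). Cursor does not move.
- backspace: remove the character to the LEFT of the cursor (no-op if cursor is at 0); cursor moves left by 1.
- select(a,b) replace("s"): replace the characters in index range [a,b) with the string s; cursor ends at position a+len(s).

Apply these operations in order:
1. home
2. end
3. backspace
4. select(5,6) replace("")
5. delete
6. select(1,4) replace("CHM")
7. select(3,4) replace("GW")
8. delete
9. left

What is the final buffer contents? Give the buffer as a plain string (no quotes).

After op 1 (home): buf='HEMBQFYD' cursor=0
After op 2 (end): buf='HEMBQFYD' cursor=8
After op 3 (backspace): buf='HEMBQFY' cursor=7
After op 4 (select(5,6) replace("")): buf='HEMBQY' cursor=5
After op 5 (delete): buf='HEMBQ' cursor=5
After op 6 (select(1,4) replace("CHM")): buf='HCHMQ' cursor=4
After op 7 (select(3,4) replace("GW")): buf='HCHGWQ' cursor=5
After op 8 (delete): buf='HCHGW' cursor=5
After op 9 (left): buf='HCHGW' cursor=4

Answer: HCHGW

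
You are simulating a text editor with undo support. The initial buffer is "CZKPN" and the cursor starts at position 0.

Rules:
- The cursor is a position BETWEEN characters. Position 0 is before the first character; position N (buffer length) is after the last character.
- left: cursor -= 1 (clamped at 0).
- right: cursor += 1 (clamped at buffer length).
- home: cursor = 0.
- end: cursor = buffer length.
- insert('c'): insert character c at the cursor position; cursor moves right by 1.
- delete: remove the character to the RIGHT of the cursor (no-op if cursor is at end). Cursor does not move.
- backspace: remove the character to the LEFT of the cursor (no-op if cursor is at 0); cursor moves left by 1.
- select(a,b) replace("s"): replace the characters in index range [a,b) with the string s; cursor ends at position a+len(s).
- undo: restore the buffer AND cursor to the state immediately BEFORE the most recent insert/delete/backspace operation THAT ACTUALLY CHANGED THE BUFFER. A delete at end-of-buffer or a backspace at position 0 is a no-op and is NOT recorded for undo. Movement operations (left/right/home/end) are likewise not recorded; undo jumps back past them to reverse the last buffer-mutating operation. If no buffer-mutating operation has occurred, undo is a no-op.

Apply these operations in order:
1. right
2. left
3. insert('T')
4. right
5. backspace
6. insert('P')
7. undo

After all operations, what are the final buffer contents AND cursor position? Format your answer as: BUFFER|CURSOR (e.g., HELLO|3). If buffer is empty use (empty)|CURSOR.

After op 1 (right): buf='CZKPN' cursor=1
After op 2 (left): buf='CZKPN' cursor=0
After op 3 (insert('T')): buf='TCZKPN' cursor=1
After op 4 (right): buf='TCZKPN' cursor=2
After op 5 (backspace): buf='TZKPN' cursor=1
After op 6 (insert('P')): buf='TPZKPN' cursor=2
After op 7 (undo): buf='TZKPN' cursor=1

Answer: TZKPN|1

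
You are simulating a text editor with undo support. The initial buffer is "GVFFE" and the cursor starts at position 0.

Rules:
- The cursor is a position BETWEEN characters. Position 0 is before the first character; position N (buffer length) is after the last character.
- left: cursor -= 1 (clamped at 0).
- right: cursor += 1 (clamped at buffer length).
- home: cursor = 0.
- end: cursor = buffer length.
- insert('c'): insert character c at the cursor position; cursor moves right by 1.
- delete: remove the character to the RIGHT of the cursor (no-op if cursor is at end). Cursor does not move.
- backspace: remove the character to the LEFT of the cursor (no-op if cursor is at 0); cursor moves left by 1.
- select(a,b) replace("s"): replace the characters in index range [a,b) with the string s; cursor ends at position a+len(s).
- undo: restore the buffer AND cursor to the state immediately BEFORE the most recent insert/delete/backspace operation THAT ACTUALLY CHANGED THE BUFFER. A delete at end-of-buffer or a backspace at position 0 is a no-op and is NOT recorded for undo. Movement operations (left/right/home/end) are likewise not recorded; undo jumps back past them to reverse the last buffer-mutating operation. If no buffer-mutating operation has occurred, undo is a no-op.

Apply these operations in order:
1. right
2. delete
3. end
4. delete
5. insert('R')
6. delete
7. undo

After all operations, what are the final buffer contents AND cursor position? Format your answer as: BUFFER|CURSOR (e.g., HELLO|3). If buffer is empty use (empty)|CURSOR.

After op 1 (right): buf='GVFFE' cursor=1
After op 2 (delete): buf='GFFE' cursor=1
After op 3 (end): buf='GFFE' cursor=4
After op 4 (delete): buf='GFFE' cursor=4
After op 5 (insert('R')): buf='GFFER' cursor=5
After op 6 (delete): buf='GFFER' cursor=5
After op 7 (undo): buf='GFFE' cursor=4

Answer: GFFE|4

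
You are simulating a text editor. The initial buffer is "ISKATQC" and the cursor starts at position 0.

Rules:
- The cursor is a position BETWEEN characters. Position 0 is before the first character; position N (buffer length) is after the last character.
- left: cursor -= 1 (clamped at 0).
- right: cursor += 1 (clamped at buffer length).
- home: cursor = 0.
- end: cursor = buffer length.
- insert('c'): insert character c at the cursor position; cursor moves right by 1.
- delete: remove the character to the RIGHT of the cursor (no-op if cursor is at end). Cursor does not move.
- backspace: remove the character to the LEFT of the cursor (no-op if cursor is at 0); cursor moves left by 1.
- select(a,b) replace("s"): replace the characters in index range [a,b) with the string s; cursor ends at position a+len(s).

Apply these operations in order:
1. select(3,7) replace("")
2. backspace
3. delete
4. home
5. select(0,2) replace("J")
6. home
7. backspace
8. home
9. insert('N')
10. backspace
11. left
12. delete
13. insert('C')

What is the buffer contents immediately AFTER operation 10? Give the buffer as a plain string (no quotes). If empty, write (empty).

After op 1 (select(3,7) replace("")): buf='ISK' cursor=3
After op 2 (backspace): buf='IS' cursor=2
After op 3 (delete): buf='IS' cursor=2
After op 4 (home): buf='IS' cursor=0
After op 5 (select(0,2) replace("J")): buf='J' cursor=1
After op 6 (home): buf='J' cursor=0
After op 7 (backspace): buf='J' cursor=0
After op 8 (home): buf='J' cursor=0
After op 9 (insert('N')): buf='NJ' cursor=1
After op 10 (backspace): buf='J' cursor=0

Answer: J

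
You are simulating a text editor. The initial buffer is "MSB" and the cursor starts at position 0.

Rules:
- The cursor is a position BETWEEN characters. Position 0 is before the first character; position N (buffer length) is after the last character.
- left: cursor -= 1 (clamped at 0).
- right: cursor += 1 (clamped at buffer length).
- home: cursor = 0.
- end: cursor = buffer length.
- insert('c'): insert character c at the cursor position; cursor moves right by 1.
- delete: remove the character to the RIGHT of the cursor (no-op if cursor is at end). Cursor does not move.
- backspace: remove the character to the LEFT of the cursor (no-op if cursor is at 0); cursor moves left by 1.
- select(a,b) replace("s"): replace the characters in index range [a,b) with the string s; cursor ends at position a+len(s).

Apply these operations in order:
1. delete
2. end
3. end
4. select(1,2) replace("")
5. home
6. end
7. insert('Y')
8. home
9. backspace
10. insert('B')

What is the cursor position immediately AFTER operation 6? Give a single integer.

After op 1 (delete): buf='SB' cursor=0
After op 2 (end): buf='SB' cursor=2
After op 3 (end): buf='SB' cursor=2
After op 4 (select(1,2) replace("")): buf='S' cursor=1
After op 5 (home): buf='S' cursor=0
After op 6 (end): buf='S' cursor=1

Answer: 1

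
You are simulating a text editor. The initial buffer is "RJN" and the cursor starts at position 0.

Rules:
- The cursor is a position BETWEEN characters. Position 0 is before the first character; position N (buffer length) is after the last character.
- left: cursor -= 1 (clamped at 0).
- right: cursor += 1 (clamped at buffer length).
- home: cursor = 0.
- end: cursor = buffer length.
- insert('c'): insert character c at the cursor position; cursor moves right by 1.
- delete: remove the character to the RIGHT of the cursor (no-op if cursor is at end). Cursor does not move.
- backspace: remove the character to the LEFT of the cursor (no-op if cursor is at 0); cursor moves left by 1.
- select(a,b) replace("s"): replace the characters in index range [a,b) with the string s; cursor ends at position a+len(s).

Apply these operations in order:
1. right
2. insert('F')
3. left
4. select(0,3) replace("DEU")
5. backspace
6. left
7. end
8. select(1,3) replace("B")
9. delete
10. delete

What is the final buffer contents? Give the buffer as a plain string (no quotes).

Answer: DB

Derivation:
After op 1 (right): buf='RJN' cursor=1
After op 2 (insert('F')): buf='RFJN' cursor=2
After op 3 (left): buf='RFJN' cursor=1
After op 4 (select(0,3) replace("DEU")): buf='DEUN' cursor=3
After op 5 (backspace): buf='DEN' cursor=2
After op 6 (left): buf='DEN' cursor=1
After op 7 (end): buf='DEN' cursor=3
After op 8 (select(1,3) replace("B")): buf='DB' cursor=2
After op 9 (delete): buf='DB' cursor=2
After op 10 (delete): buf='DB' cursor=2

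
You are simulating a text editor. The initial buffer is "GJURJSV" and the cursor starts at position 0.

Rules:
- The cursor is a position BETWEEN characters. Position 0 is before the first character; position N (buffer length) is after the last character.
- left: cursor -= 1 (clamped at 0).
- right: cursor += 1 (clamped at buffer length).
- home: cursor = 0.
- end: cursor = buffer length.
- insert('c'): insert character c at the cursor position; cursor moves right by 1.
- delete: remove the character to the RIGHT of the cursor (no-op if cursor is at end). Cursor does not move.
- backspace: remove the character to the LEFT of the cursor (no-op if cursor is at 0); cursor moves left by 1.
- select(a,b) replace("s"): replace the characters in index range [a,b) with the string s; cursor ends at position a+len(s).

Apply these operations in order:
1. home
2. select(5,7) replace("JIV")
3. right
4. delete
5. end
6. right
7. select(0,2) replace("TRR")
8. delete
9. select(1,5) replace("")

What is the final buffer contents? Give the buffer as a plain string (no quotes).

Answer: TJIV

Derivation:
After op 1 (home): buf='GJURJSV' cursor=0
After op 2 (select(5,7) replace("JIV")): buf='GJURJJIV' cursor=8
After op 3 (right): buf='GJURJJIV' cursor=8
After op 4 (delete): buf='GJURJJIV' cursor=8
After op 5 (end): buf='GJURJJIV' cursor=8
After op 6 (right): buf='GJURJJIV' cursor=8
After op 7 (select(0,2) replace("TRR")): buf='TRRURJJIV' cursor=3
After op 8 (delete): buf='TRRRJJIV' cursor=3
After op 9 (select(1,5) replace("")): buf='TJIV' cursor=1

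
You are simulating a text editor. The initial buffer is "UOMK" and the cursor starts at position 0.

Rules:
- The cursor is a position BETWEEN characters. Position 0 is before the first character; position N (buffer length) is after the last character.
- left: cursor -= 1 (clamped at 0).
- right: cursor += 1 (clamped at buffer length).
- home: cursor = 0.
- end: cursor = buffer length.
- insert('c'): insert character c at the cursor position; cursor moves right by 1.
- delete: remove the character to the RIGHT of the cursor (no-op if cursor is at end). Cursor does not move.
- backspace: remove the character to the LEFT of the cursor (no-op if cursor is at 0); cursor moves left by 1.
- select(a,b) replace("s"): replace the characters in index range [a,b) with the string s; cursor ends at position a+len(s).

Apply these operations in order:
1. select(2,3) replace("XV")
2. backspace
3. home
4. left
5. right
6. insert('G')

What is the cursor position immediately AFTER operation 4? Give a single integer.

Answer: 0

Derivation:
After op 1 (select(2,3) replace("XV")): buf='UOXVK' cursor=4
After op 2 (backspace): buf='UOXK' cursor=3
After op 3 (home): buf='UOXK' cursor=0
After op 4 (left): buf='UOXK' cursor=0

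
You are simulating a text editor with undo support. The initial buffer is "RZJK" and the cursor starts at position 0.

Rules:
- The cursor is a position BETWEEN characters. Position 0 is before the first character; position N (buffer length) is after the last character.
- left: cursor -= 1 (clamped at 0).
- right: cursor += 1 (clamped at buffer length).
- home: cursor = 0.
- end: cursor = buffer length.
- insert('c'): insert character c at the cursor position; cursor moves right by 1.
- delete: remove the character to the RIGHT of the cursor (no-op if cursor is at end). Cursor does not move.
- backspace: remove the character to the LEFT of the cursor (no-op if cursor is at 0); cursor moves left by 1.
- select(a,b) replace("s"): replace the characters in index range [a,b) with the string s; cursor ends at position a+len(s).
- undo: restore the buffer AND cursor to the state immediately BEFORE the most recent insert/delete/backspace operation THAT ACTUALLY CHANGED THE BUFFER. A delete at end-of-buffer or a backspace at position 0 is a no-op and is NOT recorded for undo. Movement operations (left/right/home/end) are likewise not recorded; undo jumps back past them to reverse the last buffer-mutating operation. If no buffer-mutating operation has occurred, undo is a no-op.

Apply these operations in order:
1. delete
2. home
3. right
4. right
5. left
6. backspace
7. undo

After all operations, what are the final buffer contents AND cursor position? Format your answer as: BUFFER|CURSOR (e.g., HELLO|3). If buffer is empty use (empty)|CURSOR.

Answer: ZJK|1

Derivation:
After op 1 (delete): buf='ZJK' cursor=0
After op 2 (home): buf='ZJK' cursor=0
After op 3 (right): buf='ZJK' cursor=1
After op 4 (right): buf='ZJK' cursor=2
After op 5 (left): buf='ZJK' cursor=1
After op 6 (backspace): buf='JK' cursor=0
After op 7 (undo): buf='ZJK' cursor=1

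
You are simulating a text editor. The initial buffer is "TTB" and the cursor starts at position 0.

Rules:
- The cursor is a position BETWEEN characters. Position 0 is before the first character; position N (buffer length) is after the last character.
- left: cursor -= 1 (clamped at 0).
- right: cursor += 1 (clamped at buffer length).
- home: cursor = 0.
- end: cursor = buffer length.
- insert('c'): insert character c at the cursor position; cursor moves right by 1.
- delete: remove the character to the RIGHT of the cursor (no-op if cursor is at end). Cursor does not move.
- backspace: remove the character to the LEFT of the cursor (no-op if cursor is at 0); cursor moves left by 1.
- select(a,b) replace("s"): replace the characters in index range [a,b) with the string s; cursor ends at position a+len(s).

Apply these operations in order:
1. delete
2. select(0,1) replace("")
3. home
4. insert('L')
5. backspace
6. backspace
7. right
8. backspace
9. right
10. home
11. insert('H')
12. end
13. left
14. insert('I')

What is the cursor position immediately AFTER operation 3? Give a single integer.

Answer: 0

Derivation:
After op 1 (delete): buf='TB' cursor=0
After op 2 (select(0,1) replace("")): buf='B' cursor=0
After op 3 (home): buf='B' cursor=0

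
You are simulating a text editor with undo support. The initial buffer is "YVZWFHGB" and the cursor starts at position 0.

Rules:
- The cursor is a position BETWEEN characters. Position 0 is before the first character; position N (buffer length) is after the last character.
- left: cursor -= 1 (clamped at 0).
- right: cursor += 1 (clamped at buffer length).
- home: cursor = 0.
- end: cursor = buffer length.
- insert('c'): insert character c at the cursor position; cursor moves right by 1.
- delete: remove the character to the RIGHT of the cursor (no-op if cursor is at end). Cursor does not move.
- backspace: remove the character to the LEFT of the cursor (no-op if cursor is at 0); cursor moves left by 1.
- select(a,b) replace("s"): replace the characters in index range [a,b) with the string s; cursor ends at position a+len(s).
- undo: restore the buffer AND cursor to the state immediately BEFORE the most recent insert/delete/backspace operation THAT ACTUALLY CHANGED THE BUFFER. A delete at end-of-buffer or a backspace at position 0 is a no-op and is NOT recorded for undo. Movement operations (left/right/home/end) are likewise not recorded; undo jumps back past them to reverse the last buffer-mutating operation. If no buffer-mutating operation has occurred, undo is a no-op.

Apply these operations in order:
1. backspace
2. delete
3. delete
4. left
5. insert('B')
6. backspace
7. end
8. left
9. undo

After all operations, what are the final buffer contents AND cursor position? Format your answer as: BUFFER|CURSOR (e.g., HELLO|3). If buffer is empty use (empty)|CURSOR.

After op 1 (backspace): buf='YVZWFHGB' cursor=0
After op 2 (delete): buf='VZWFHGB' cursor=0
After op 3 (delete): buf='ZWFHGB' cursor=0
After op 4 (left): buf='ZWFHGB' cursor=0
After op 5 (insert('B')): buf='BZWFHGB' cursor=1
After op 6 (backspace): buf='ZWFHGB' cursor=0
After op 7 (end): buf='ZWFHGB' cursor=6
After op 8 (left): buf='ZWFHGB' cursor=5
After op 9 (undo): buf='BZWFHGB' cursor=1

Answer: BZWFHGB|1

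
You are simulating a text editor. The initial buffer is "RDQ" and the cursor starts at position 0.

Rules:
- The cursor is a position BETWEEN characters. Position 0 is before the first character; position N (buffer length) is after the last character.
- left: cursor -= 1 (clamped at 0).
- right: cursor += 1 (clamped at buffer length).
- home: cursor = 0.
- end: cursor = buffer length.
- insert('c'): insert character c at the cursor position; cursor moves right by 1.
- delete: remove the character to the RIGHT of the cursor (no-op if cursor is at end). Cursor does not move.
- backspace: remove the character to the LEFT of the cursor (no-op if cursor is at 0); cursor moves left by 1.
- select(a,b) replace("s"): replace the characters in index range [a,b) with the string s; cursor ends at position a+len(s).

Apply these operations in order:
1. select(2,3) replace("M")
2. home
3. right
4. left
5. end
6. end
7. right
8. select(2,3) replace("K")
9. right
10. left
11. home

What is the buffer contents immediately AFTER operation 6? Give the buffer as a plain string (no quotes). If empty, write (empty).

After op 1 (select(2,3) replace("M")): buf='RDM' cursor=3
After op 2 (home): buf='RDM' cursor=0
After op 3 (right): buf='RDM' cursor=1
After op 4 (left): buf='RDM' cursor=0
After op 5 (end): buf='RDM' cursor=3
After op 6 (end): buf='RDM' cursor=3

Answer: RDM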